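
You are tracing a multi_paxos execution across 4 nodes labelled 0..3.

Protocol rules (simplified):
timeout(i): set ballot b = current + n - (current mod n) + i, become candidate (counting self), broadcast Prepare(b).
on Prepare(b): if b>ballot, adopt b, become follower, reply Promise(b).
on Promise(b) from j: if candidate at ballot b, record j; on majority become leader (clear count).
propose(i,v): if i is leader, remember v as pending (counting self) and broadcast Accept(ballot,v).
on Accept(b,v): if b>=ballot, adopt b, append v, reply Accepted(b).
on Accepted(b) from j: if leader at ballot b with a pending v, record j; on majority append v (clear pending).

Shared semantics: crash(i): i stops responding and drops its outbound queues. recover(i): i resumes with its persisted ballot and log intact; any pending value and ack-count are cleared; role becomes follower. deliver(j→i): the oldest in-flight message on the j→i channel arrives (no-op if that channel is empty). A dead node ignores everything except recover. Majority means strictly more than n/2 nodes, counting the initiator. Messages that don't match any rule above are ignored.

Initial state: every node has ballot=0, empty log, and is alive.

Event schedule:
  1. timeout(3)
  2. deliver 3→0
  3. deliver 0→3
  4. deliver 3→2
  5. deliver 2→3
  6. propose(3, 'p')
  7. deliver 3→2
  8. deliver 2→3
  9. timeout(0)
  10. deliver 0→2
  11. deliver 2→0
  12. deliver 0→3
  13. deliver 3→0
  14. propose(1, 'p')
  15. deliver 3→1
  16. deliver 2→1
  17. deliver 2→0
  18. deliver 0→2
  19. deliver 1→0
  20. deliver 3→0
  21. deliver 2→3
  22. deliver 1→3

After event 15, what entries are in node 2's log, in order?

e1 timeout(3): 3[cand,b=7,-]
e2 deliver 3→0: 0[foll,b=7,-]
e3 deliver 0→3: ·
e4 deliver 3→2: 2[foll,b=7,-]
e5 deliver 2→3: 3[lead,b=7,-]
e6 propose(3,'p'): ·
e7 deliver 3→2: 2[foll,b=7,p]
e8 deliver 2→3: ·
e9 timeout(0): 0[cand,b=8,-]
e10 deliver 0→2: 2[foll,b=8,p]
e11 deliver 2→0: ·
e12 deliver 0→3: 3[foll,b=8,-]
e13 deliver 3→0: ·
e14 propose(1,'p'): ·
e15 deliver 3→1: 1[foll,b=7,-]

p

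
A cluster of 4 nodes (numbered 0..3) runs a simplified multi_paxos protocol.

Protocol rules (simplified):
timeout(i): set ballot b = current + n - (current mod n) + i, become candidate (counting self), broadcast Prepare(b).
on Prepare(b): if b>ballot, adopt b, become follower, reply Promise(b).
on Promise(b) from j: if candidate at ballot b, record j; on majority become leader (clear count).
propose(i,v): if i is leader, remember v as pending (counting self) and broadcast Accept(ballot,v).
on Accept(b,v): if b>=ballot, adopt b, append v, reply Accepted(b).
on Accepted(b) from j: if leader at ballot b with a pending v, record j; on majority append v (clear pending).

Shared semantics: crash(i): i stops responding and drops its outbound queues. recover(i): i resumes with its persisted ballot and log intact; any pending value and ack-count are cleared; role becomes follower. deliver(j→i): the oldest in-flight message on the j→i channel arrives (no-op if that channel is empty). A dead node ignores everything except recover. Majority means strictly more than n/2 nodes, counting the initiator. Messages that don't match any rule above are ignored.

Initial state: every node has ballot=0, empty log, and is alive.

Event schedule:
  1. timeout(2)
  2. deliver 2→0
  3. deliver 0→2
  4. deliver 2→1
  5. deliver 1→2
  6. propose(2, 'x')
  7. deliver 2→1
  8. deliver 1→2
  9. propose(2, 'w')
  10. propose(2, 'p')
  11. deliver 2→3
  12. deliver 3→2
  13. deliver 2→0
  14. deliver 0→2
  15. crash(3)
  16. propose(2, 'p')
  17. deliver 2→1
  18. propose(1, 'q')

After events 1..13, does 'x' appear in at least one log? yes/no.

step 1 timeout(2): 2={cand,b=6,log=-}
step 2 deliver 2→0: 0={foll,b=6,log=-}
step 3 deliver 0→2: —
step 4 deliver 2→1: 1={foll,b=6,log=-}
step 5 deliver 1→2: 2={lead,b=6,log=-}
step 6 propose(2,'x'): —
step 7 deliver 2→1: 1={foll,b=6,log=x}
step 8 deliver 1→2: —
step 9 propose(2,'w'): —
step 10 propose(2,'p'): —
step 11 deliver 2→3: 3={foll,b=6,log=-}
step 12 deliver 3→2: —
step 13 deliver 2→0: 0={foll,b=6,log=x}

yes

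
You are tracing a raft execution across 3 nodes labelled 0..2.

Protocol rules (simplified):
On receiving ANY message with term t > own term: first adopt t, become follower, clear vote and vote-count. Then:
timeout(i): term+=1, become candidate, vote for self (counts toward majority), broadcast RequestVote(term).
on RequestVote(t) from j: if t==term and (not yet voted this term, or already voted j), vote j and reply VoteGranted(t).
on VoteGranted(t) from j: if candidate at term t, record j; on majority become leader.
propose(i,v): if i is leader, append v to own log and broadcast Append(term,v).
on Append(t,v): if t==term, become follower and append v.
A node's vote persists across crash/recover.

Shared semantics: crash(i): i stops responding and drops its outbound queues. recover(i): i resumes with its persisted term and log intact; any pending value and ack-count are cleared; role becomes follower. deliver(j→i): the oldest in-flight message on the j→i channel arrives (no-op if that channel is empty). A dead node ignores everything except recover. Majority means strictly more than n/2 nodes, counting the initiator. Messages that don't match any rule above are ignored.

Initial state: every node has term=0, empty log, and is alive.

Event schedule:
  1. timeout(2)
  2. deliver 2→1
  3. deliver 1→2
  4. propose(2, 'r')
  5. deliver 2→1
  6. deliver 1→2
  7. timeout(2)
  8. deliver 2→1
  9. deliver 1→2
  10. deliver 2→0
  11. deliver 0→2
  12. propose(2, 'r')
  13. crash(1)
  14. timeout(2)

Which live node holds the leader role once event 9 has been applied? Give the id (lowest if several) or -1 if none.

step 1 timeout(2): 2={cand,t=1,log=-}
step 2 deliver 2→1: 1={foll,t=1,log=-}
step 3 deliver 1→2: 2={lead,t=1,log=-}
step 4 propose(2,'r'): 2={lead,t=1,log=r}
step 5 deliver 2→1: 1={foll,t=1,log=r}
step 6 deliver 1→2: —
step 7 timeout(2): 2={cand,t=2,log=r}
step 8 deliver 2→1: 1={foll,t=2,log=r}
step 9 deliver 1→2: 2={lead,t=2,log=r}

2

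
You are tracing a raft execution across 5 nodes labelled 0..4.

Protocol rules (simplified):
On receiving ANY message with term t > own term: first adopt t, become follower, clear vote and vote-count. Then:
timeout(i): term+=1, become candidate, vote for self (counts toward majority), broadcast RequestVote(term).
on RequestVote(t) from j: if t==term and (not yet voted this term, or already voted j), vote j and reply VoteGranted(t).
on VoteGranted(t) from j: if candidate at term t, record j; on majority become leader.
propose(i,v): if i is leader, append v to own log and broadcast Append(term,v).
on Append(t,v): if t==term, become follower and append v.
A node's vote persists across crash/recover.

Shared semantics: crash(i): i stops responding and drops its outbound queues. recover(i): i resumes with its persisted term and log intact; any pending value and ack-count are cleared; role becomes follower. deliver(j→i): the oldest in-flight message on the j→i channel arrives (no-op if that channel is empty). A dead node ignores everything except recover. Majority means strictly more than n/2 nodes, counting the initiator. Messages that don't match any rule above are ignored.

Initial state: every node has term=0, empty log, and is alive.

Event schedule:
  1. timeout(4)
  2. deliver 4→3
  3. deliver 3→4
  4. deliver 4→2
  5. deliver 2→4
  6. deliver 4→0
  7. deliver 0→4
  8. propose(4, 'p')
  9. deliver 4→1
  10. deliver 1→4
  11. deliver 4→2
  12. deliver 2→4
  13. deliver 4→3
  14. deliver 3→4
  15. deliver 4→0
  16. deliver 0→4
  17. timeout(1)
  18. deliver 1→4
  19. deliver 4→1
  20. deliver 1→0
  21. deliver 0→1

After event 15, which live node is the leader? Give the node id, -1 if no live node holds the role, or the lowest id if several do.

4

1. timeout(4):  <4:cand t1 ->
2. deliver 4→3:  <3:foll t1 ->
3. deliver 3→4:  nop
4. deliver 4→2:  <2:foll t1 ->
5. deliver 2→4:  <4:lead t1 ->
6. deliver 4→0:  <0:foll t1 ->
7. deliver 0→4:  nop
8. propose(4,'p'):  <4:lead t1 p>
9. deliver 4→1:  <1:foll t1 ->
10. deliver 1→4:  nop
11. deliver 4→2:  <2:foll t1 p>
12. deliver 2→4:  nop
13. deliver 4→3:  <3:foll t1 p>
14. deliver 3→4:  nop
15. deliver 4→0:  <0:foll t1 p>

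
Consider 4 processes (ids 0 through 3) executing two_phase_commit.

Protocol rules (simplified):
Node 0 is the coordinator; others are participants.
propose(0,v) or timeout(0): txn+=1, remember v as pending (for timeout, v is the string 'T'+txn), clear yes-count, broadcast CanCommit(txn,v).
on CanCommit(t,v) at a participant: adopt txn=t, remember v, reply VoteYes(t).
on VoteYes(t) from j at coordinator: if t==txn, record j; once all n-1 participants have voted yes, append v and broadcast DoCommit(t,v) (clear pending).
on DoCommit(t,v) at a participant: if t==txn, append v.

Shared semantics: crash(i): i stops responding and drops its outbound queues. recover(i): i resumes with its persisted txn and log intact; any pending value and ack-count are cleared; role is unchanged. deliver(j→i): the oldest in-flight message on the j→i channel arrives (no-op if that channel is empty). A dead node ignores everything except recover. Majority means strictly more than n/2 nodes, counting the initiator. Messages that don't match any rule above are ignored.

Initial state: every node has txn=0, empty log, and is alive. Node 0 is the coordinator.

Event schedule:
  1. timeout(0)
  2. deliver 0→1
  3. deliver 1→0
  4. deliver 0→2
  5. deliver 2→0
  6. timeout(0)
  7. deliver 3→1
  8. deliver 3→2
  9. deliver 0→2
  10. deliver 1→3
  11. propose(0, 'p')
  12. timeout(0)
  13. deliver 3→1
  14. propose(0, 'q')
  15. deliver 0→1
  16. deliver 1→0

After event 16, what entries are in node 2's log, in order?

1. timeout(0):  <0:coor t1 ->
2. deliver 0→1:  <1:part t1 ->
3. deliver 1→0:  nop
4. deliver 0→2:  <2:part t1 ->
5. deliver 2→0:  nop
6. timeout(0):  <0:coor t2 ->
7. deliver 3→1:  nop
8. deliver 3→2:  nop
9. deliver 0→2:  <2:part t2 ->
10. deliver 1→3:  nop
11. propose(0,'p'):  <0:coor t3 ->
12. timeout(0):  <0:coor t4 ->
13. deliver 3→1:  nop
14. propose(0,'q'):  <0:coor t5 ->
15. deliver 0→1:  <1:part t2 ->
16. deliver 1→0:  nop

empty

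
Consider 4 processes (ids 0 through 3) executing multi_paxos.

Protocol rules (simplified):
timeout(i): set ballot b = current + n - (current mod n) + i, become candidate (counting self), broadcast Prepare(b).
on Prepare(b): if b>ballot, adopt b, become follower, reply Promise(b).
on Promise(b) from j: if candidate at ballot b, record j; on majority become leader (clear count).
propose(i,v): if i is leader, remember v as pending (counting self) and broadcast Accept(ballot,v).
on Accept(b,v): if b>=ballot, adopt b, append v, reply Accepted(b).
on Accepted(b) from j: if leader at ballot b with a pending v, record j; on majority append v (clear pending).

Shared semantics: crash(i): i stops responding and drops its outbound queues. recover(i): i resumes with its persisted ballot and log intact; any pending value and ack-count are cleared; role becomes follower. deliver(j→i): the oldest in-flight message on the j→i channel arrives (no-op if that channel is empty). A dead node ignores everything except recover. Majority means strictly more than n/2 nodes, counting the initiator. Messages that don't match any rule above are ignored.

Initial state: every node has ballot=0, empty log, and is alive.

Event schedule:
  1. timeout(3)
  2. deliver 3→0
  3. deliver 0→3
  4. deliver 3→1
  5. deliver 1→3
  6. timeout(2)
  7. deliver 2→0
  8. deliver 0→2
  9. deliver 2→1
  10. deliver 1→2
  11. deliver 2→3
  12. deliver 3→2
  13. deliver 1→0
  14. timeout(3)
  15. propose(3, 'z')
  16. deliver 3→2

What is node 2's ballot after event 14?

e1 timeout(3): 3[cand,b=7,-]
e2 deliver 3→0: 0[foll,b=7,-]
e3 deliver 0→3: ·
e4 deliver 3→1: 1[foll,b=7,-]
e5 deliver 1→3: 3[lead,b=7,-]
e6 timeout(2): 2[cand,b=6,-]
e7 deliver 2→0: ·
e8 deliver 0→2: ·
e9 deliver 2→1: ·
e10 deliver 1→2: ·
e11 deliver 2→3: ·
e12 deliver 3→2: 2[foll,b=7,-]
e13 deliver 1→0: ·
e14 timeout(3): 3[cand,b=11,-]

7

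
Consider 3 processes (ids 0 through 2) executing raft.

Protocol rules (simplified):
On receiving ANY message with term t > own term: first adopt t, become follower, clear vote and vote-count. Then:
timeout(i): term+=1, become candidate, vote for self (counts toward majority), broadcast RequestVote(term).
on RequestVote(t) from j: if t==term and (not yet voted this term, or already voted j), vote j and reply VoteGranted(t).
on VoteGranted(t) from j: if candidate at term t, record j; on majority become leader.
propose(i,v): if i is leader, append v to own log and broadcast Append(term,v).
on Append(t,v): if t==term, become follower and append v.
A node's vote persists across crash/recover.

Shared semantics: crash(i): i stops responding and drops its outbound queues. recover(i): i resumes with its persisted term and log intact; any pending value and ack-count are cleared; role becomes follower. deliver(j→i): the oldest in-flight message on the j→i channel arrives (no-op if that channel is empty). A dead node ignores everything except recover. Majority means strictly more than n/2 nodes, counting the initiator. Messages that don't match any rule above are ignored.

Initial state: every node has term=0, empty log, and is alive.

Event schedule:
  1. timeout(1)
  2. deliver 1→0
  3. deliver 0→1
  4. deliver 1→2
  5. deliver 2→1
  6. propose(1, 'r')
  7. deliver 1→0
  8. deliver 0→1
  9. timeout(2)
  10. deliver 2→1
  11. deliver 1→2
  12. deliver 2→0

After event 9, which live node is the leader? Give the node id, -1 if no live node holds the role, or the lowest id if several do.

step 1 timeout(1): 1={cand,t=1,log=-}
step 2 deliver 1→0: 0={foll,t=1,log=-}
step 3 deliver 0→1: 1={lead,t=1,log=-}
step 4 deliver 1→2: 2={foll,t=1,log=-}
step 5 deliver 2→1: —
step 6 propose(1,'r'): 1={lead,t=1,log=r}
step 7 deliver 1→0: 0={foll,t=1,log=r}
step 8 deliver 0→1: —
step 9 timeout(2): 2={cand,t=2,log=-}

1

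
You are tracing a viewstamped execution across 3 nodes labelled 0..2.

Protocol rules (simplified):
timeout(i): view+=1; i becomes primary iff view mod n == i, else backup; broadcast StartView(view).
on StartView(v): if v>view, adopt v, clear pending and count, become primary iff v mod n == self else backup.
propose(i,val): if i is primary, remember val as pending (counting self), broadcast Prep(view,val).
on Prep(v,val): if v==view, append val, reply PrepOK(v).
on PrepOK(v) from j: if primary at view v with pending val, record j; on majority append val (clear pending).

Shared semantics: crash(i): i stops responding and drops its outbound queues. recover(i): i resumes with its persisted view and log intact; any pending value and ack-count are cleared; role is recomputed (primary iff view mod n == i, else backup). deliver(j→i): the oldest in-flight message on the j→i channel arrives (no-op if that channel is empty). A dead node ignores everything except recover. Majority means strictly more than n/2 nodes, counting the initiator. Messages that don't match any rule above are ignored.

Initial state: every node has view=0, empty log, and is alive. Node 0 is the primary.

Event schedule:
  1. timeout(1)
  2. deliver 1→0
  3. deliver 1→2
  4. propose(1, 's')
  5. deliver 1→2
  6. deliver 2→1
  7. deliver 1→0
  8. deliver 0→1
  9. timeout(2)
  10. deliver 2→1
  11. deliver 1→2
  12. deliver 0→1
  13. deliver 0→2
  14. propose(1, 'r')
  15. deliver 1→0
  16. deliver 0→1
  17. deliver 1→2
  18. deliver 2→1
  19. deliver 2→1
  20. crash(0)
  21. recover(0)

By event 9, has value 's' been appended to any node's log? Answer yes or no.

yes

1. timeout(1):  <1:prim v1 ->
2. deliver 1→0:  <0:back v1 ->
3. deliver 1→2:  <2:back v1 ->
4. propose(1,'s'):  nop
5. deliver 1→2:  <2:back v1 s>
6. deliver 2→1:  <1:prim v1 s>
7. deliver 1→0:  <0:back v1 s>
8. deliver 0→1:  nop
9. timeout(2):  <2:prim v2 s>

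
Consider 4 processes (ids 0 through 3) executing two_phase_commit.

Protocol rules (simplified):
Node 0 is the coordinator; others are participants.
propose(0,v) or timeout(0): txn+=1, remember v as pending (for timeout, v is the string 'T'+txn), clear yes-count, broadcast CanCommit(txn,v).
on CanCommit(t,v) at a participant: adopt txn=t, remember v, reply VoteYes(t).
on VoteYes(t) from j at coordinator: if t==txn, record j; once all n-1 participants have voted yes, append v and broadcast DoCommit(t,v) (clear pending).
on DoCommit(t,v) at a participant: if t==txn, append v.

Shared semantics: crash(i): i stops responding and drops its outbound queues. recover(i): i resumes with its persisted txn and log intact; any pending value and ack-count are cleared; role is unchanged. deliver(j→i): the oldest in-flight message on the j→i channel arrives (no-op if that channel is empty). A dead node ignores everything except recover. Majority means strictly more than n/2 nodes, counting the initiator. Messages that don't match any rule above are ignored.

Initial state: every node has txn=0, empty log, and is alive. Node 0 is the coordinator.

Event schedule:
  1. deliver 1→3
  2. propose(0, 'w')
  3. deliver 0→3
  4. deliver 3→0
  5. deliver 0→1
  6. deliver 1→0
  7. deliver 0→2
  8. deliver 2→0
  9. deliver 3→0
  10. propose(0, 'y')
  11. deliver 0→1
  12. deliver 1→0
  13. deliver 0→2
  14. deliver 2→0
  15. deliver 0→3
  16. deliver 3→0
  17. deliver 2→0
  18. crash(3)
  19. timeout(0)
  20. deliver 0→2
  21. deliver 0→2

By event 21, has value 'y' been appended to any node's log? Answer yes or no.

no

e1 deliver 1→3: ·
e2 propose(0,'w'): 0[coor,t=1,-]
e3 deliver 0→3: 3[part,t=1,-]
e4 deliver 3→0: ·
e5 deliver 0→1: 1[part,t=1,-]
e6 deliver 1→0: ·
e7 deliver 0→2: 2[part,t=1,-]
e8 deliver 2→0: 0[coor,t=1,w]
e9 deliver 3→0: ·
e10 propose(0,'y'): 0[coor,t=2,w]
e11 deliver 0→1: 1[part,t=1,w]
e12 deliver 1→0: ·
e13 deliver 0→2: 2[part,t=1,w]
e14 deliver 2→0: ·
e15 deliver 0→3: 3[part,t=1,w]
e16 deliver 3→0: ·
e17 deliver 2→0: ·
e18 crash(3): 3[✗part,t=1,w]
e19 timeout(0): 0[coor,t=3,w]
e20 deliver 0→2: 2[part,t=2,w]
e21 deliver 0→2: 2[part,t=3,w]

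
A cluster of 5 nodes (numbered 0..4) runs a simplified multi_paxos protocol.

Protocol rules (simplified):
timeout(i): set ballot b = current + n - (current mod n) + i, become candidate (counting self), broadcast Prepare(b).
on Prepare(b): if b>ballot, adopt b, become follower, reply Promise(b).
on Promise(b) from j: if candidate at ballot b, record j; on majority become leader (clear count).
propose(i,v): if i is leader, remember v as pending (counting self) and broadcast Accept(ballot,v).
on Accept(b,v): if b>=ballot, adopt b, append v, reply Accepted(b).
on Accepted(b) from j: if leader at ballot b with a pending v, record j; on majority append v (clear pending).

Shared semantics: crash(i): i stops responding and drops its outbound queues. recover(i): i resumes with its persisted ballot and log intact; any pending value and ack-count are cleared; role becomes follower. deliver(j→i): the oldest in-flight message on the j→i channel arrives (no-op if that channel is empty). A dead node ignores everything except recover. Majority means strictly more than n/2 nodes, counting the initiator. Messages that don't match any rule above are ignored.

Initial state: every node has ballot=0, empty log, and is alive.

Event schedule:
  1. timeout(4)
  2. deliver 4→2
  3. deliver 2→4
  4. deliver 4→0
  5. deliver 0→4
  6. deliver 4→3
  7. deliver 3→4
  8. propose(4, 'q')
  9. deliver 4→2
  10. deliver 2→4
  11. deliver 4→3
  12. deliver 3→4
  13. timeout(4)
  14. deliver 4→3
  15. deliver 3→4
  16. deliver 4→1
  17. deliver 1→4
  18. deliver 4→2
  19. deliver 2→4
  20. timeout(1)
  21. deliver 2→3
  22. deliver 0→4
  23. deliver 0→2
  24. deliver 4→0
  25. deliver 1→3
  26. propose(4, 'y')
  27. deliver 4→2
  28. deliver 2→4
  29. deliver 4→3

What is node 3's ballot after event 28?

step 1 timeout(4): 4={cand,b=9,log=-}
step 2 deliver 4→2: 2={foll,b=9,log=-}
step 3 deliver 2→4: —
step 4 deliver 4→0: 0={foll,b=9,log=-}
step 5 deliver 0→4: 4={lead,b=9,log=-}
step 6 deliver 4→3: 3={foll,b=9,log=-}
step 7 deliver 3→4: —
step 8 propose(4,'q'): —
step 9 deliver 4→2: 2={foll,b=9,log=q}
step 10 deliver 2→4: —
step 11 deliver 4→3: 3={foll,b=9,log=q}
step 12 deliver 3→4: 4={lead,b=9,log=q}
step 13 timeout(4): 4={cand,b=14,log=q}
step 14 deliver 4→3: 3={foll,b=14,log=q}
step 15 deliver 3→4: —
step 16 deliver 4→1: 1={foll,b=9,log=-}
step 17 deliver 1→4: —
step 18 deliver 4→2: 2={foll,b=14,log=q}
step 19 deliver 2→4: 4={lead,b=14,log=q}
step 20 timeout(1): 1={cand,b=11,log=-}
step 21 deliver 2→3: —
step 22 deliver 0→4: —
step 23 deliver 0→2: —
step 24 deliver 4→0: 0={foll,b=9,log=q}
step 25 deliver 1→3: —
step 26 propose(4,'y'): —
step 27 deliver 4→2: 2={foll,b=14,log=q,y}
step 28 deliver 2→4: —

14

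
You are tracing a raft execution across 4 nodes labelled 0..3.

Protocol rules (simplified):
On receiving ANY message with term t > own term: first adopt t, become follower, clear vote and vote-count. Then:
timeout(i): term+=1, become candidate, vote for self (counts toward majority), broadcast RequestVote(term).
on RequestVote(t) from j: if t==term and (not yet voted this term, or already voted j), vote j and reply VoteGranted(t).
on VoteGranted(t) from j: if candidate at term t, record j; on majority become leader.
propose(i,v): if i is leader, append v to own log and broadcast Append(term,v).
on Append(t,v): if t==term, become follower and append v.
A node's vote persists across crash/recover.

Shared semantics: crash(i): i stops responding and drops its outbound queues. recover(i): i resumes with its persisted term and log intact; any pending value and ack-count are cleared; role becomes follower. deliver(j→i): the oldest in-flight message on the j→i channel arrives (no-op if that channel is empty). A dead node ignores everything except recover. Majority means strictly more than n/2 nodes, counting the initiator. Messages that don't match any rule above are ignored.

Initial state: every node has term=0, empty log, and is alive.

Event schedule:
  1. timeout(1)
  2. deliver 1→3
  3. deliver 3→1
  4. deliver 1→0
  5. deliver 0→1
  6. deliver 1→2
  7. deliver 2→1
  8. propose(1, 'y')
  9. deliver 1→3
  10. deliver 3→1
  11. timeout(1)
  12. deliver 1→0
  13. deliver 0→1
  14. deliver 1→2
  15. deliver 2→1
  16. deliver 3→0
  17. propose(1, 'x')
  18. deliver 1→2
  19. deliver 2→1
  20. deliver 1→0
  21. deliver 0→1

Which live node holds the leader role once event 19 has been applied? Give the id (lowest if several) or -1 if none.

1. timeout(1):  <1:cand t1 ->
2. deliver 1→3:  <3:foll t1 ->
3. deliver 3→1:  nop
4. deliver 1→0:  <0:foll t1 ->
5. deliver 0→1:  <1:lead t1 ->
6. deliver 1→2:  <2:foll t1 ->
7. deliver 2→1:  nop
8. propose(1,'y'):  <1:lead t1 y>
9. deliver 1→3:  <3:foll t1 y>
10. deliver 3→1:  nop
11. timeout(1):  <1:cand t2 y>
12. deliver 1→0:  <0:foll t1 y>
13. deliver 0→1:  nop
14. deliver 1→2:  <2:foll t1 y>
15. deliver 2→1:  nop
16. deliver 3→0:  nop
17. propose(1,'x'):  nop
18. deliver 1→2:  <2:foll t2 y>
19. deliver 2→1:  nop

-1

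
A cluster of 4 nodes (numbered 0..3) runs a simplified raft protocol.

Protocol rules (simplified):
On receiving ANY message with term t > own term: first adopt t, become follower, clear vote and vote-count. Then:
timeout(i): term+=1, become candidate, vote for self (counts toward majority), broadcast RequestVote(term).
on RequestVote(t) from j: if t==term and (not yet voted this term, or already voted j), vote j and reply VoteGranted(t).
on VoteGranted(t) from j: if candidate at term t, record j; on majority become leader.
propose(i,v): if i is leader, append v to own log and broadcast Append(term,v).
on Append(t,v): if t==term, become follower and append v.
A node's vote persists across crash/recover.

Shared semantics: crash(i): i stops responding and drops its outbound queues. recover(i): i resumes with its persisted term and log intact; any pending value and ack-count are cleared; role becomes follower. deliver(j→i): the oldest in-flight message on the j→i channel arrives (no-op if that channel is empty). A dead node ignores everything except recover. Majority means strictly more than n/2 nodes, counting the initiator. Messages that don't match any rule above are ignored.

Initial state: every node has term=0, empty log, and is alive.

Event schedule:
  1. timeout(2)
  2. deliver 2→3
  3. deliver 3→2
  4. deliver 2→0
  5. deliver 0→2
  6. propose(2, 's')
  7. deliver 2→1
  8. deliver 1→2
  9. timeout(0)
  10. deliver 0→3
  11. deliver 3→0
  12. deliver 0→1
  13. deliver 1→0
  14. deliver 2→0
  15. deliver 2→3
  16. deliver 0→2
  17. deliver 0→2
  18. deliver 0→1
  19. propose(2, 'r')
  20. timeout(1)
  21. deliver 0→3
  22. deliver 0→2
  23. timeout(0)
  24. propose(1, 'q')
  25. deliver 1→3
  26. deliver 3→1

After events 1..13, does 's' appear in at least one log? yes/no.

[1] timeout(2) → N2(cand t1 [-])
[2] deliver 2→3 → N3(foll t1 [-])
[3] deliver 3→2 → ∅
[4] deliver 2→0 → N0(foll t1 [-])
[5] deliver 0→2 → N2(lead t1 [-])
[6] propose(2,'s') → N2(lead t1 [s])
[7] deliver 2→1 → N1(foll t1 [-])
[8] deliver 1→2 → ∅
[9] timeout(0) → N0(cand t2 [-])
[10] deliver 0→3 → N3(foll t2 [-])
[11] deliver 3→0 → ∅
[12] deliver 0→1 → N1(foll t2 [-])
[13] deliver 1→0 → N0(lead t2 [-])

yes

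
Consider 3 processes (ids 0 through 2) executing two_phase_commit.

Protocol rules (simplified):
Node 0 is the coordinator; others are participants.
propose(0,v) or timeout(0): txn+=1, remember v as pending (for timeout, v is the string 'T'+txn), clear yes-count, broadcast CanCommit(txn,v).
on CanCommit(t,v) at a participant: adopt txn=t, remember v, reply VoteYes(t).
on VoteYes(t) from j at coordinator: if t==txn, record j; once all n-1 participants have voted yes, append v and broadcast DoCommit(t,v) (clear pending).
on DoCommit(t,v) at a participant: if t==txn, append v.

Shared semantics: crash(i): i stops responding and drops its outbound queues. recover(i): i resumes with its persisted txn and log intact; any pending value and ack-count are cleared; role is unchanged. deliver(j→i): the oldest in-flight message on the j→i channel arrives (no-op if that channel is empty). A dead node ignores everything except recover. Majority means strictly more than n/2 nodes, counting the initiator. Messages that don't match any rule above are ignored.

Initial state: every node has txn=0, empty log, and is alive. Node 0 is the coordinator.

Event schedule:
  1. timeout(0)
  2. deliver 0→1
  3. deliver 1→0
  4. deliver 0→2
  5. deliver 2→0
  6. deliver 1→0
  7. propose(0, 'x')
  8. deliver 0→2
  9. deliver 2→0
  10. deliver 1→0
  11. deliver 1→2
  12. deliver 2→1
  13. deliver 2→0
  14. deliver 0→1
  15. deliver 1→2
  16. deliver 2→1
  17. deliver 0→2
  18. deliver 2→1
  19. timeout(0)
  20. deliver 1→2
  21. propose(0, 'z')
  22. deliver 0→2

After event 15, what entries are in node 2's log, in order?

T1

e1 timeout(0): 0[coor,t=1,-]
e2 deliver 0→1: 1[part,t=1,-]
e3 deliver 1→0: ·
e4 deliver 0→2: 2[part,t=1,-]
e5 deliver 2→0: 0[coor,t=1,T1]
e6 deliver 1→0: ·
e7 propose(0,'x'): 0[coor,t=2,T1]
e8 deliver 0→2: 2[part,t=1,T1]
e9 deliver 2→0: ·
e10 deliver 1→0: ·
e11 deliver 1→2: ·
e12 deliver 2→1: ·
e13 deliver 2→0: ·
e14 deliver 0→1: 1[part,t=1,T1]
e15 deliver 1→2: ·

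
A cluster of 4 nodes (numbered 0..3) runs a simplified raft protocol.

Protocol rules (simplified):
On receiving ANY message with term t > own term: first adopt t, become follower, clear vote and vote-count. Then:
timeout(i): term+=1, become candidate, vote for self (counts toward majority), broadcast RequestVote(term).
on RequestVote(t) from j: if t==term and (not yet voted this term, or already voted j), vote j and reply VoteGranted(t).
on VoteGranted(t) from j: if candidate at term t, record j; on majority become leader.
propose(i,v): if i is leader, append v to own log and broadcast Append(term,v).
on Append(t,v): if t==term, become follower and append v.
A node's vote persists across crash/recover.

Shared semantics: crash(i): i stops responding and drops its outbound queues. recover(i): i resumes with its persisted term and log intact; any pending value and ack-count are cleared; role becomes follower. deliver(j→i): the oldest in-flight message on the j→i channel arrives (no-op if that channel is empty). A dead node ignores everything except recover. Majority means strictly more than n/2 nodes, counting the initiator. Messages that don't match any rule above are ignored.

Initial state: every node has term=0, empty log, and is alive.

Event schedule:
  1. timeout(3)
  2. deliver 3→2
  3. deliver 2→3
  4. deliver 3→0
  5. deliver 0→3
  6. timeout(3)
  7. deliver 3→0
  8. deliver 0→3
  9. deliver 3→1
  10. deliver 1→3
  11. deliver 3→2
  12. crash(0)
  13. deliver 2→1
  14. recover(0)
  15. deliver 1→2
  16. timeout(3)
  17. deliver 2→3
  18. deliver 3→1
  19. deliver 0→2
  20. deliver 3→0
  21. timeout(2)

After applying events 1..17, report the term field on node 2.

e1 timeout(3): 3[cand,t=1,-]
e2 deliver 3→2: 2[foll,t=1,-]
e3 deliver 2→3: ·
e4 deliver 3→0: 0[foll,t=1,-]
e5 deliver 0→3: 3[lead,t=1,-]
e6 timeout(3): 3[cand,t=2,-]
e7 deliver 3→0: 0[foll,t=2,-]
e8 deliver 0→3: ·
e9 deliver 3→1: 1[foll,t=1,-]
e10 deliver 1→3: ·
e11 deliver 3→2: 2[foll,t=2,-]
e12 crash(0): 0[✗foll,t=2,-]
e13 deliver 2→1: ·
e14 recover(0): 0[foll,t=2,-]
e15 deliver 1→2: ·
e16 timeout(3): 3[cand,t=3,-]
e17 deliver 2→3: ·

2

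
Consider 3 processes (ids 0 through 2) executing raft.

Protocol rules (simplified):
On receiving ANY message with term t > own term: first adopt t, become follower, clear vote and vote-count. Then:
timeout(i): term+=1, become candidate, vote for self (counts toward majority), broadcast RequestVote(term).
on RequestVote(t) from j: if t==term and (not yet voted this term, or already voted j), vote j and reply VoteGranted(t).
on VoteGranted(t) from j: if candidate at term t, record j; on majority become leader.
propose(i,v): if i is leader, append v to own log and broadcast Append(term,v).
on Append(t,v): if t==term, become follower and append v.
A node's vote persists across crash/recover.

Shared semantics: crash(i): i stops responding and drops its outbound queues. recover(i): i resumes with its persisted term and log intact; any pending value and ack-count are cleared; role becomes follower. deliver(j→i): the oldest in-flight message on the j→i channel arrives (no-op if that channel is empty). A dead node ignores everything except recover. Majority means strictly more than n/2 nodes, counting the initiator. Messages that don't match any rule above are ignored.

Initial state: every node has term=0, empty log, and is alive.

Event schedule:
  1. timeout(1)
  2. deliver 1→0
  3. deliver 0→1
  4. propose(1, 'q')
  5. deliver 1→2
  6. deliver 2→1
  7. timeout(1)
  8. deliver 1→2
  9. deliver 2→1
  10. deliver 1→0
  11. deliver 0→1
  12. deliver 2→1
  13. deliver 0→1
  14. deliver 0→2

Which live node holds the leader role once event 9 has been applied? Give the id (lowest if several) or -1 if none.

e1 timeout(1): 1[cand,t=1,-]
e2 deliver 1→0: 0[foll,t=1,-]
e3 deliver 0→1: 1[lead,t=1,-]
e4 propose(1,'q'): 1[lead,t=1,q]
e5 deliver 1→2: 2[foll,t=1,-]
e6 deliver 2→1: ·
e7 timeout(1): 1[cand,t=2,q]
e8 deliver 1→2: 2[foll,t=1,q]
e9 deliver 2→1: ·

-1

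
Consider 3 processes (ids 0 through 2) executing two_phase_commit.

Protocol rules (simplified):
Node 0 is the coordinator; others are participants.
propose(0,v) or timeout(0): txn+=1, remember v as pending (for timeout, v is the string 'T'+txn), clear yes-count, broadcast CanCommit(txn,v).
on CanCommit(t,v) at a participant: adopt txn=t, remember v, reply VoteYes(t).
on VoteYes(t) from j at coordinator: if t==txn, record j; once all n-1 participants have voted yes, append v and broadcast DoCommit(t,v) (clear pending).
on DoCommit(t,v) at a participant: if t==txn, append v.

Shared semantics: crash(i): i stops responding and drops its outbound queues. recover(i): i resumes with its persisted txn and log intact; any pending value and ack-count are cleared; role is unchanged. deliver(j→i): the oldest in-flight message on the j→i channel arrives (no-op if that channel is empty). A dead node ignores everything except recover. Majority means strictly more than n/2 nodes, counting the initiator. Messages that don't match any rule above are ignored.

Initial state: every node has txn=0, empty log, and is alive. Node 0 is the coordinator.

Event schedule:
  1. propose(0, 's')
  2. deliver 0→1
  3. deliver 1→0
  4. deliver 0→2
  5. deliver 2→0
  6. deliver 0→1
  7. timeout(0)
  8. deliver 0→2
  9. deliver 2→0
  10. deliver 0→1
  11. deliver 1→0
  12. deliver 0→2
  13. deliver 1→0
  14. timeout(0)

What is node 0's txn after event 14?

step 1 propose(0,'s'): 0={coor,t=1,log=-}
step 2 deliver 0→1: 1={part,t=1,log=-}
step 3 deliver 1→0: —
step 4 deliver 0→2: 2={part,t=1,log=-}
step 5 deliver 2→0: 0={coor,t=1,log=s}
step 6 deliver 0→1: 1={part,t=1,log=s}
step 7 timeout(0): 0={coor,t=2,log=s}
step 8 deliver 0→2: 2={part,t=1,log=s}
step 9 deliver 2→0: —
step 10 deliver 0→1: 1={part,t=2,log=s}
step 11 deliver 1→0: —
step 12 deliver 0→2: 2={part,t=2,log=s}
step 13 deliver 1→0: —
step 14 timeout(0): 0={coor,t=3,log=s}

3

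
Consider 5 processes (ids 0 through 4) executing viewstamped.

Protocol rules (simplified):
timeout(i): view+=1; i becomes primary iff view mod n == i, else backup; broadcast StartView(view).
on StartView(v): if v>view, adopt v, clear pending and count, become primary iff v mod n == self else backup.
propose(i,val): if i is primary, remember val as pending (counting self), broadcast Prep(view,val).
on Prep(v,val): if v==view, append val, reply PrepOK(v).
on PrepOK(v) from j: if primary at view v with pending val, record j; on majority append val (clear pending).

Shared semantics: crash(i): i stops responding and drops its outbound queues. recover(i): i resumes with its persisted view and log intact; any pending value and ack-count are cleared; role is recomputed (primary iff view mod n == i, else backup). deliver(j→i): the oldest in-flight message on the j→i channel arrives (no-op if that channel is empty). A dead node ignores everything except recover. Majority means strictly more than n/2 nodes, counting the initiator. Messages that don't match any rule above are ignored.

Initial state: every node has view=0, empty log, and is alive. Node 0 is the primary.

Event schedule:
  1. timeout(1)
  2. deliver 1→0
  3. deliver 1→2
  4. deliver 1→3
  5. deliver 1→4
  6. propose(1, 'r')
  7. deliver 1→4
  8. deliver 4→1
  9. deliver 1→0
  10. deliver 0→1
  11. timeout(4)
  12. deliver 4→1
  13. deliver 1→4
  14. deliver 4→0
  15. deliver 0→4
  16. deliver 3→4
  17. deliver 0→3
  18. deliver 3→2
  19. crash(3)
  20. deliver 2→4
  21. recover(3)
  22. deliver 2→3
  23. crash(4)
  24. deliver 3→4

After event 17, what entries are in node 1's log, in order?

after 1 — timeout(1): n1:prim/v1/[-]
after 2 — deliver 1→0: n0:back/v1/[-]
after 3 — deliver 1→2: n2:back/v1/[-]
after 4 — deliver 1→3: n3:back/v1/[-]
after 5 — deliver 1→4: n4:back/v1/[-]
after 6 — propose(1,'r'): ·
after 7 — deliver 1→4: n4:back/v1/[r]
after 8 — deliver 4→1: ·
after 9 — deliver 1→0: n0:back/v1/[r]
after 10 — deliver 0→1: n1:prim/v1/[r]
after 11 — timeout(4): n4:back/v2/[r]
after 12 — deliver 4→1: n1:back/v2/[r]
after 13 — deliver 1→4: ·
after 14 — deliver 4→0: n0:back/v2/[r]
after 15 — deliver 0→4: ·
after 16 — deliver 3→4: ·
after 17 — deliver 0→3: ·

r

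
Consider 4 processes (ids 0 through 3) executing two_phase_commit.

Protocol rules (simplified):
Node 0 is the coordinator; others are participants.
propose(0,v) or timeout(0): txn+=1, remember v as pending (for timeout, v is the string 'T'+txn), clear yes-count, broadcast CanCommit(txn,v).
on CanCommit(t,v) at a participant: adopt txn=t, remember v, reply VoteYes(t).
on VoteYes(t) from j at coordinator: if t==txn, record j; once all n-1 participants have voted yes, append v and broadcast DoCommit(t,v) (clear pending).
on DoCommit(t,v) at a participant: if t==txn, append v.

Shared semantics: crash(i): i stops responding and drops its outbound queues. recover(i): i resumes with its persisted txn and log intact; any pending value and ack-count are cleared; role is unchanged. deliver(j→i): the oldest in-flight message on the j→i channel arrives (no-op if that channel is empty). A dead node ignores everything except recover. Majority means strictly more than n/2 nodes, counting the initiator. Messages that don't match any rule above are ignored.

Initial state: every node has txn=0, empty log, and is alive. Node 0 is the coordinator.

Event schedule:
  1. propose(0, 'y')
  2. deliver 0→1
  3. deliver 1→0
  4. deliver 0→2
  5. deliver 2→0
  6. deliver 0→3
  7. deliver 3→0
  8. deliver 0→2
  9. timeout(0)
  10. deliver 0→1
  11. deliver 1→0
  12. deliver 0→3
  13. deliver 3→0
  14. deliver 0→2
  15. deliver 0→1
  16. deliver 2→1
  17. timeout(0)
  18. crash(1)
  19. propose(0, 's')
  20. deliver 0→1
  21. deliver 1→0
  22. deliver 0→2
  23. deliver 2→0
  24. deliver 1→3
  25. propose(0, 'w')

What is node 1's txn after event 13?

e1 propose(0,'y'): 0[coor,t=1,-]
e2 deliver 0→1: 1[part,t=1,-]
e3 deliver 1→0: ·
e4 deliver 0→2: 2[part,t=1,-]
e5 deliver 2→0: ·
e6 deliver 0→3: 3[part,t=1,-]
e7 deliver 3→0: 0[coor,t=1,y]
e8 deliver 0→2: 2[part,t=1,y]
e9 timeout(0): 0[coor,t=2,y]
e10 deliver 0→1: 1[part,t=1,y]
e11 deliver 1→0: ·
e12 deliver 0→3: 3[part,t=1,y]
e13 deliver 3→0: ·

1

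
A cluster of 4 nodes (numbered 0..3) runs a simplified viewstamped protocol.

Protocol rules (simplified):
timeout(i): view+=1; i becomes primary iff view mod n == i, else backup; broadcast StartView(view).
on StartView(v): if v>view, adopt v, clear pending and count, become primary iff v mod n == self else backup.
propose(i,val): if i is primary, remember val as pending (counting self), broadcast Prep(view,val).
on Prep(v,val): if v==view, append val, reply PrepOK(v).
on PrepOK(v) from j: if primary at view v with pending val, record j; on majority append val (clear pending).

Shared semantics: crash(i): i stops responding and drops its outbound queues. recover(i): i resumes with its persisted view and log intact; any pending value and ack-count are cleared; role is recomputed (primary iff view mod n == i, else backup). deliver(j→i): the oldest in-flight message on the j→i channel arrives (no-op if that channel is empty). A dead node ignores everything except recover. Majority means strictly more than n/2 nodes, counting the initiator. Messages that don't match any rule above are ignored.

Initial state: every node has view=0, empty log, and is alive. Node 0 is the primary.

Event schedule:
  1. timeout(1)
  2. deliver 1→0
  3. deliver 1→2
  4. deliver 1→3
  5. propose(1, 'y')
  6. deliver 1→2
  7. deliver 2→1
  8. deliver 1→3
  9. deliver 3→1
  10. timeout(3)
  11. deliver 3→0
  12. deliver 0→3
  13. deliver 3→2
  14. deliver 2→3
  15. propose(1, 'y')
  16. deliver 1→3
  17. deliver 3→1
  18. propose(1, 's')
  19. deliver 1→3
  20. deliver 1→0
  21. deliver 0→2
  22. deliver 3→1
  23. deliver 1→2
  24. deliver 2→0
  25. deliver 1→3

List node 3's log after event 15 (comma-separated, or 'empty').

y

after 1 — timeout(1): n1:prim/v1/[-]
after 2 — deliver 1→0: n0:back/v1/[-]
after 3 — deliver 1→2: n2:back/v1/[-]
after 4 — deliver 1→3: n3:back/v1/[-]
after 5 — propose(1,'y'): ·
after 6 — deliver 1→2: n2:back/v1/[y]
after 7 — deliver 2→1: ·
after 8 — deliver 1→3: n3:back/v1/[y]
after 9 — deliver 3→1: n1:prim/v1/[y]
after 10 — timeout(3): n3:back/v2/[y]
after 11 — deliver 3→0: n0:back/v2/[-]
after 12 — deliver 0→3: ·
after 13 — deliver 3→2: n2:prim/v2/[y]
after 14 — deliver 2→3: ·
after 15 — propose(1,'y'): ·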